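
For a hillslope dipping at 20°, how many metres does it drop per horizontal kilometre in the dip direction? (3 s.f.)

364 m

drop per km = 1000 × tan 20° = 1000 × 0.3640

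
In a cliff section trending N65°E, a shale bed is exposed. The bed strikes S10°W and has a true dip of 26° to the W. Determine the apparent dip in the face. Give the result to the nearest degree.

22°

Angle between strike (S10°W) and section (N65°E): β = 55°.
tan(apparent dip) = tan 26° · sin 55° = 0.3995
α = arctan(0.3995) = 21.78°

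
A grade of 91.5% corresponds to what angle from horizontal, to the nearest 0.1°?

42.5°

tan θ = 91.5/100 = 0.9150
θ = arctan(0.9150) = 42.46°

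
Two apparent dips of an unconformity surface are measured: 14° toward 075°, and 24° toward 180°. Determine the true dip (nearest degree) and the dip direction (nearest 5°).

The two traces are lines in the plane: v₁ = (sin 75°·cos 14°, cos 75°·cos 14°, −sin 14°), v₂ = (sin 180°·cos 24°, cos 180°·cos 24°, −sin 24°).
The plane normal is n = v₁ × v₂ ∝ (0.323, -0.381, 0.856).
Dip δ = arctan(|n_h|/n_z) = arctan(0.500/0.856) = 30.3°.
The horizontal component of n points toward azimuth atan2(n_x, n_y) = 140°, the dip direction.

true dip 30°, dip direction 140°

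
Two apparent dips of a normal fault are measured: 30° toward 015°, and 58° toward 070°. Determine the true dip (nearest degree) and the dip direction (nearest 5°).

true dip 59°, dip direction 085°

Represent each trace as a vector plunging at its apparent dip toward its trend (east-north-up frame): v₁ = (0.224, 0.837, -0.500), v₂ = (0.498, 0.181, -0.848).
Cross product v₁ × v₂ gives the pole to the plane: n ∝ (0.619, 0.059, 0.376).
Dip δ = arctan(|n_h|/n_z) = arctan(0.622/0.376) = 58.8°.
The horizontal component of n points toward azimuth atan2(n_x, n_y) = 85°, the dip direction.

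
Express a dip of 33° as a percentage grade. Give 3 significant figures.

64.9%

grade % = 100 × tan 33° = 100 × 0.6494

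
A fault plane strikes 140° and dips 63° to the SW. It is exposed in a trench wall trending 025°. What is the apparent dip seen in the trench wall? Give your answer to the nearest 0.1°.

The section lies 65° from the strike.
tan α = tan 63° × sin 65° = 1.9626 × 0.9063 = 1.7787
apparent dip = arctan 1.7787 = 60.66°

60.7°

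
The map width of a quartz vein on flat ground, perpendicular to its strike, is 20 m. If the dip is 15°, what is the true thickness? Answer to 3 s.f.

5.18 m

True thickness t = w · sin(dip) = 20 × sin 15°
t = 20 × 0.2588 = 5.176 m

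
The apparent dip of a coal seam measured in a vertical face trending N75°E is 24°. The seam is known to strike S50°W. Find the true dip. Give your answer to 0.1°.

The section is 25° from the strike.
tan δ = tan α / sin β = tan 24° / sin 25° = 0.4452 / 0.4226 = 1.0535
δ = arctan(1.0535) = 46.49°

46.5°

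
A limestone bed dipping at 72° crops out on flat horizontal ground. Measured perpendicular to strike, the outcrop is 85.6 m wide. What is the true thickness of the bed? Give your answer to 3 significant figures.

True thickness t = w · sin(dip) = 85.6 × sin 72°
t = 85.6 × 0.9511 = 81.410 m

81.4 m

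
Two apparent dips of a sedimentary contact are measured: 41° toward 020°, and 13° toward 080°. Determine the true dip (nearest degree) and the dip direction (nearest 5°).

The two traces are lines in the plane: v₁ = (sin 20°·cos 41°, cos 20°·cos 41°, −sin 41°), v₂ = (sin 80°·cos 13°, cos 80°·cos 13°, −sin 13°).
Cross product v₁ × v₂ gives the pole to the plane: n ∝ (0.049, 0.571, 0.637).
True dip = arccos(n_z / |n|) = arccos(0.7431) = 42.0°.
Dip direction = atan2(0.049, 0.571) = 5° (azimuth of n's horizontal projection).

true dip 42°, dip direction 005°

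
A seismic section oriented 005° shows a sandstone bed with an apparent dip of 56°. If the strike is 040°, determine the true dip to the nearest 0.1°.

68.8°

The section is 35° from the strike.
tan(true dip) = tan 56° / sin 35° = 2.5848
true dip = arctan 2.5848 = 68.85°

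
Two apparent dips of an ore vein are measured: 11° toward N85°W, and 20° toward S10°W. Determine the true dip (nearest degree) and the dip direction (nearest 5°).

The two traces are lines in the plane: v₁ = (sin 275°·cos 11°, cos 275°·cos 11°, −sin 11°), v₂ = (sin 190°·cos 20°, cos 190°·cos 20°, −sin 20°).
The plane normal is n = v₁ × v₂ ∝ (-0.206, -0.303, 0.919).
tan δ = √(n_x²+n_y²)/n_z = 0.367/0.919, so δ = 21.7°.
Dip direction = azimuth of (n_x, n_y) = atan2(-0.206, -0.303) = 214°.

true dip 22°, dip direction 215°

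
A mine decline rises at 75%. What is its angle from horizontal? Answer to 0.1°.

tan θ = 75/100 = 0.7500
θ = arctan(0.7500) = 36.87°

36.9°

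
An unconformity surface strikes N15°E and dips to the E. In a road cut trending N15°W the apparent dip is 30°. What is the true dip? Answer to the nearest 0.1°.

49.1°

The section is 30° from the strike.
tan δ = tan α / sin β = tan 30° / sin 30° = 0.5774 / 0.5000 = 1.1547
true dip = arctan 1.1547 = 49.11°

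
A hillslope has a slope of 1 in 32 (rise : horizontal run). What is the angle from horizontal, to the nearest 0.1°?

tan θ = 1/32 = 0.0312
θ = arctan(0.0312) = 1.79°

1.8°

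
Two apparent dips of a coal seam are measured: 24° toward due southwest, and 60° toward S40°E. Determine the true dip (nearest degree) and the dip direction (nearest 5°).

true dip 60°, dip direction 150°

Each apparent-dip line lies in the plane. As unit vectors (x east, y north, z up), v₁ plunges 24°→due southwest and v₂ plunges 60°→S40°E.
Cross product v₁ × v₂ gives the pole to the plane: n ∝ (0.404, -0.690, 0.455).
Dip δ = arctan(|n_h|/n_z) = arctan(0.800/0.455) = 60.4°.
Dip direction = azimuth of (n_x, n_y) = atan2(0.404, -0.690) = 150°.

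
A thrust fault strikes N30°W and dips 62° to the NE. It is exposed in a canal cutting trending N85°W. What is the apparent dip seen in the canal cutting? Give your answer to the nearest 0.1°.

Angle between strike (N30°W) and section (N85°W): β = 55°.
tan α = tan 62° × sin 55° = 1.8807 × 0.8192 = 1.5406
apparent dip = arctan 1.5406 = 57.01°

57.0°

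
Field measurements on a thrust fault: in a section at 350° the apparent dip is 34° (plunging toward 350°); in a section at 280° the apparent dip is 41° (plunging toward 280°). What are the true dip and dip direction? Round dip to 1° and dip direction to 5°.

true dip 44°, dip direction 305°

Each apparent-dip line lies in the plane. As unit vectors (x east, y north, z up), v₁ plunges 34°→350° and v₂ plunges 41°→280°.
Cross product v₁ × v₂ gives the pole to the plane: n ∝ (-0.462, 0.321, 0.588).
True dip = arccos(n_z / |n|) = arccos(0.7223) = 43.8°.
Dip direction = azimuth of (n_x, n_y) = atan2(-0.462, 0.321) = 305°.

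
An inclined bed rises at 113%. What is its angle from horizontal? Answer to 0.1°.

48.5°

tan θ = 113/100 = 1.1300
θ = arctan(1.1300) = 48.49°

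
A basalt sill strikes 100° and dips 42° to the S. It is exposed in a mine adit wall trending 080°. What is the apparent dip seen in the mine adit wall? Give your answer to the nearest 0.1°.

The section lies 20° from the strike.
tan(apparent dip) = tan 42° · sin 20° = 0.3080
apparent dip = arctan 0.3080 = 17.12°

17.1°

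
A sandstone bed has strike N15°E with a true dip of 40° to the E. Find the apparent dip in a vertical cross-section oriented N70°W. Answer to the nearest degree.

Angle between strike (N15°E) and section (N70°W): β = 85°.
tan α = tan 40° × sin 85° = 0.8391 × 0.9962 = 0.8359
α = arctan(0.8359) = 39.89°

40°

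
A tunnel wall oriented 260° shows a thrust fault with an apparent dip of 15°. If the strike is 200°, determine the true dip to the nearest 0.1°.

17.2°

β = acute angle between strike 200° and section 260° = 60°.
tan δ = tan α / sin β = tan 15° / sin 60° = 0.2679 / 0.8660 = 0.3094
δ = arctan(0.3094) = 17.19°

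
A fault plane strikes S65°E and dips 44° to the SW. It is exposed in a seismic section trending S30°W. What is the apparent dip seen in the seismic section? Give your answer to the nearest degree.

The strike is S65°E and the section trends S30°W; the acute angle between them is β = 85°.
tan α = tan 44° × sin 85° = 0.9657 × 0.9962 = 0.9620
apparent dip = arctan 0.9620 = 43.89°

44°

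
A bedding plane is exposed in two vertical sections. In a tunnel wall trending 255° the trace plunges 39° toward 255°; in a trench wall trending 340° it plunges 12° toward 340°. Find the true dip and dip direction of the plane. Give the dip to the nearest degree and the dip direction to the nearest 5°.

true dip 39°, dip direction 265°

Each apparent-dip line lies in the plane. As unit vectors (x east, y north, z up), v₁ plunges 39°→255° and v₂ plunges 12°→340°.
The plane normal is n = v₁ × v₂ ∝ (-0.620, -0.054, 0.757).
Dip δ = arctan(|n_h|/n_z) = arctan(0.623/0.757) = 39.4°.
Dip direction = atan2(-0.620, -0.054) = 265° (azimuth of n's horizontal projection).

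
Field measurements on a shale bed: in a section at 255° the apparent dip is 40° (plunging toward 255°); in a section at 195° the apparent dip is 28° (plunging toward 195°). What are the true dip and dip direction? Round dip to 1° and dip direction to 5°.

true dip 40°, dip direction 245°

Each apparent-dip line lies in the plane. As unit vectors (x east, y north, z up), v₁ plunges 40°→255° and v₂ plunges 28°→195°.
The plane normal is n = v₁ × v₂ ∝ (-0.455, -0.200, 0.586).
Dip δ = arctan(|n_h|/n_z) = arctan(0.497/0.586) = 40.3°.
Dip direction = azimuth of (n_x, n_y) = atan2(-0.455, -0.200) = 246°.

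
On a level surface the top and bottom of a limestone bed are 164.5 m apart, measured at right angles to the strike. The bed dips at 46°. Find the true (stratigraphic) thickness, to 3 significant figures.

True thickness t = w · sin(dip) = 164.5 × sin 46°
t = 164.5 × 0.7193 = 118.331 m

118 m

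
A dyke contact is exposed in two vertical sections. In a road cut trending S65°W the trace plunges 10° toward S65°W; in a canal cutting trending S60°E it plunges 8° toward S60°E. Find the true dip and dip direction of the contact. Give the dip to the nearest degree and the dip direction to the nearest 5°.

Each apparent-dip line lies in the plane. As unit vectors (x east, y north, z up), v₁ plunges 10°→S65°W and v₂ plunges 8°→S60°E.
Cross product v₁ × v₂ gives the pole to the plane: n ∝ (-0.028, -0.273, 0.799).
True dip = arccos(n_z / |n|) = arccos(0.9457) = 19.0°.
The horizontal component of n points toward azimuth atan2(n_x, n_y) = 186°, the dip direction.

true dip 19°, dip direction 185°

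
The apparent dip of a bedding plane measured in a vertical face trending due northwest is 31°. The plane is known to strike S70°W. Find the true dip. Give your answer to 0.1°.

33.5°

β = acute angle between strike S70°W and section due northwest = 65°.
tan(true dip) = tan 31° / sin 65° = 0.6630
true dip = arctan 0.6630 = 33.54°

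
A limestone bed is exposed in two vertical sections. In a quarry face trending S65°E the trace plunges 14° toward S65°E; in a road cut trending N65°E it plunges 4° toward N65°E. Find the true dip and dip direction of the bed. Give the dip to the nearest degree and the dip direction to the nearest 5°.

true dip 15°, dip direction 140°

Represent each trace as a vector plunging at its apparent dip toward its trend (east-north-up frame): v₁ = (0.879, -0.410, -0.242), v₂ = (0.904, 0.422, -0.070).
n = v₁ × v₂ = (0.131, -0.157, 0.741) (taken with n_z > 0).
tan δ = √(n_x²+n_y²)/n_z = 0.205/0.741, so δ = 15.4°.
Dip direction = atan2(0.131, -0.157) = 140° (azimuth of n's horizontal projection).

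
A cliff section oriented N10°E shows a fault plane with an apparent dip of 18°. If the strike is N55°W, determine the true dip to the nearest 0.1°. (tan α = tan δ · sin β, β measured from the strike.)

19.7°

β = acute angle between strike N55°W and section N10°E = 65°.
tan δ = tan α / sin β = tan 18° / sin 65° = 0.3249 / 0.9063 = 0.3585
δ = arctan(0.3585) = 19.72°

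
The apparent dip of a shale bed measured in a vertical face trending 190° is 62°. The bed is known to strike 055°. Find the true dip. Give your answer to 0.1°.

β = acute angle between strike 055° and section 190° = 45°.
tan δ = tan α / sin β = tan 62° / sin 45° = 1.8807 / 0.7071 = 2.6597
δ = arctan(2.6597) = 69.39°

69.4°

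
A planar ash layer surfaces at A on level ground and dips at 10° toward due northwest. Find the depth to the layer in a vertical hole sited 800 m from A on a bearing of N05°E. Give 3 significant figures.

90.7 m

The hole lies 50° from the dip direction, so the down-dip offset is 800 × cos 50° = 514.23 m.
Depth = down-dip offset × tan(dip) = 514.23 × tan 10° = 514.23 × 0.1763
Depth = 90.67 m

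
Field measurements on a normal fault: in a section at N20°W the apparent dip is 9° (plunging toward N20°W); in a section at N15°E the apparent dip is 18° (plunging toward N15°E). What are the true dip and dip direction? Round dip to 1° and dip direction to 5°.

true dip 21°, dip direction 045°

Represent each trace as a vector plunging at its apparent dip toward its trend (east-north-up frame): v₁ = (-0.338, 0.928, -0.156), v₂ = (0.246, 0.919, -0.309).
The plane normal is n = v₁ × v₂ ∝ (0.143, 0.143, 0.539).
True dip = arccos(n_z / |n|) = arccos(0.9362) = 20.6°.
The horizontal component of n points toward azimuth atan2(n_x, n_y) = 45°, the dip direction.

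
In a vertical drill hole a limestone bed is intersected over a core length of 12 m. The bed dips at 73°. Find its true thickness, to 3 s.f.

3.51 m

True thickness t = h · cos(dip) = 12 × cos 73°
t = 12 × 0.2924 = 3.508 m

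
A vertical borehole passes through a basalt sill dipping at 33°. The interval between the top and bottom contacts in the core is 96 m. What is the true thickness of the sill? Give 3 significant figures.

80.5 m

True thickness t = h · cos(dip) = 96 × cos 33°
t = 96 × 0.8387 = 80.512 m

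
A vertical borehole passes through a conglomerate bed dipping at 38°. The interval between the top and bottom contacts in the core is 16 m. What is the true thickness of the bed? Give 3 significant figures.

12.6 m

True thickness t = h · cos(dip) = 16 × cos 38°
t = 16 × 0.7880 = 12.608 m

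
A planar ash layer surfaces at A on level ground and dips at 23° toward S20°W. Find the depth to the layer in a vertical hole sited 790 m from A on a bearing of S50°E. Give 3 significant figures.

The hole lies 70° from the dip direction, so the down-dip offset is 790 × cos 70° = 270.20 m.
Depth = down-dip offset × tan(dip) = 270.20 × tan 23° = 270.20 × 0.4245
Depth = 114.69 m

115 m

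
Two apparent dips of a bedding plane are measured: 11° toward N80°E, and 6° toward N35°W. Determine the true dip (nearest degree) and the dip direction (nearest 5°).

true dip 16°, dip direction 035°

The two traces are lines in the plane: v₁ = (sin 80°·cos 11°, cos 80°·cos 11°, −sin 11°), v₂ = (sin 325°·cos 6°, cos 325°·cos 6°, −sin 6°).
The plane normal is n = v₁ × v₂ ∝ (0.138, 0.210, 0.885).
True dip = arccos(n_z / |n|) = arccos(0.9620) = 15.8°.
The horizontal component of n points toward azimuth atan2(n_x, n_y) = 33°, the dip direction.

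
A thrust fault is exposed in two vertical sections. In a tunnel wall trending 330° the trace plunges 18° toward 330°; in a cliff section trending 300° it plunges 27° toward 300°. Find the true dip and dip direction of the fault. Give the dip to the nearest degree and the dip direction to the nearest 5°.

Each apparent-dip line lies in the plane. As unit vectors (x east, y north, z up), v₁ plunges 18°→330° and v₂ plunges 27°→300°.
The plane normal is n = v₁ × v₂ ∝ (-0.236, 0.023, 0.424).
Dip δ = arctan(|n_h|/n_z) = arctan(0.237/0.424) = 29.3°.
Dip direction = azimuth of (n_x, n_y) = atan2(-0.236, 0.023) = 275°.

true dip 29°, dip direction 275°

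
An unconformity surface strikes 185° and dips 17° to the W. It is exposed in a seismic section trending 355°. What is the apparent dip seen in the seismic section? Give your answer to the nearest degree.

3°

Angle between strike (185°) and section (355°): β = 10°.
tan(apparent dip) = tan 17° · sin 10° = 0.0531
α = arctan(0.0531) = 3.04°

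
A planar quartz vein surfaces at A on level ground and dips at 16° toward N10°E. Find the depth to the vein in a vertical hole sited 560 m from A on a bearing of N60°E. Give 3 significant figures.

The hole lies 50° from the dip direction, so the down-dip offset is 560 × cos 50° = 359.96 m.
Depth = down-dip offset × tan(dip) = 359.96 × tan 16° = 359.96 × 0.2867
Depth = 103.22 m

103 m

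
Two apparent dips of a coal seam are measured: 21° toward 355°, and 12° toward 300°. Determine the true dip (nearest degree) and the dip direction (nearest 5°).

true dip 21°, dip direction 355°

The two traces are lines in the plane: v₁ = (sin 355°·cos 21°, cos 355°·cos 21°, −sin 21°), v₂ = (sin 300°·cos 12°, cos 300°·cos 12°, −sin 12°).
The plane normal is n = v₁ × v₂ ∝ (-0.018, 0.287, 0.748).
Dip δ = arctan(|n_h|/n_z) = arctan(0.287/0.748) = 21.0°.
Dip direction = azimuth of (n_x, n_y) = atan2(-0.018, 0.287) = 356°.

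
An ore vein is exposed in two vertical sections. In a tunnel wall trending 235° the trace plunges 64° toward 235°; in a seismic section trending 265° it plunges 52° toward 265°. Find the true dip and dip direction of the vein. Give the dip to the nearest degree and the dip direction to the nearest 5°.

Each apparent-dip line lies in the plane. As unit vectors (x east, y north, z up), v₁ plunges 64°→235° and v₂ plunges 52°→265°.
The plane normal is n = v₁ × v₂ ∝ (-0.150, -0.268, 0.135).
tan δ = √(n_x²+n_y²)/n_z = 0.307/0.135, so δ = 66.3°.
Dip direction = azimuth of (n_x, n_y) = atan2(-0.150, -0.268) = 209°.

true dip 66°, dip direction 210°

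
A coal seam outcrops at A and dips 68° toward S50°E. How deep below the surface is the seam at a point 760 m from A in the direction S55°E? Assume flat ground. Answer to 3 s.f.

1870 m

The hole lies 5° from the dip direction, so the down-dip offset is 760 × cos 5° = 757.11 m.
Depth = down-dip offset × tan(dip) = 757.11 × tan 68° = 757.11 × 2.4751
Depth = 1873.91 m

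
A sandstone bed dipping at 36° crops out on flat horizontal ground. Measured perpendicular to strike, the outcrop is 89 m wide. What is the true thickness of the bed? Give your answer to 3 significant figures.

52.3 m

True thickness t = w · sin(dip) = 89 × sin 36°
t = 89 × 0.5878 = 52.313 m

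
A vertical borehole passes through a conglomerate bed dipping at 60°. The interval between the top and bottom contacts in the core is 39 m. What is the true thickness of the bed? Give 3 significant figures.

19.5 m

True thickness t = h · cos(dip) = 39 × cos 60°
t = 39 × 0.5000 = 19.500 m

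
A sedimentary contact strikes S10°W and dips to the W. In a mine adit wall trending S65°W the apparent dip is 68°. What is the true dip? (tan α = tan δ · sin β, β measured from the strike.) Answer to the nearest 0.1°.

The section is 55° from the strike.
tan δ = tan α / sin β = tan 68° / sin 55° = 2.4751 / 0.8192 = 3.0215
δ = arctan(3.0215) = 71.69°

71.7°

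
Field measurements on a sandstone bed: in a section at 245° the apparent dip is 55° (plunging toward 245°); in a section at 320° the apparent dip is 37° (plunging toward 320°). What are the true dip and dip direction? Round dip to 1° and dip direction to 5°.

true dip 56°, dip direction 260°

Represent each trace as a vector plunging at its apparent dip toward its trend (east-north-up frame): v₁ = (-0.520, -0.242, -0.819), v₂ = (-0.513, 0.612, -0.602).
n = v₁ × v₂ = (-0.647, -0.108, 0.442) (taken with n_z > 0).
tan δ = √(n_x²+n_y²)/n_z = 0.656/0.442, so δ = 56.0°.
Dip direction = azimuth of (n_x, n_y) = atan2(-0.647, -0.108) = 261°.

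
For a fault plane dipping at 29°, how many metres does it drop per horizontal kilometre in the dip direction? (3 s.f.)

drop per km = 1000 × tan 29° = 1000 × 0.5543

554 m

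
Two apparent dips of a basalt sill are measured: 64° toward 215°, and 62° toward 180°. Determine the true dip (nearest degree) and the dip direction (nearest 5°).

true dip 64°, dip direction 205°

The two traces are lines in the plane: v₁ = (sin 215°·cos 64°, cos 215°·cos 64°, −sin 64°), v₂ = (sin 180°·cos 62°, cos 180°·cos 62°, −sin 62°).
Cross product v₁ × v₂ gives the pole to the plane: n ∝ (-0.105, -0.222, 0.118).
Dip δ = arctan(|n_h|/n_z) = arctan(0.246/0.118) = 64.3°.
Dip direction = atan2(-0.105, -0.222) = 205° (azimuth of n's horizontal projection).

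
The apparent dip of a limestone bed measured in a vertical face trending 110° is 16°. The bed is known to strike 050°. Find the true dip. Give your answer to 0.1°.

The section is 60° from the strike.
tan(true dip) = tan 16° / sin 60° = 0.3311
δ = arctan(0.3311) = 18.32°

18.3°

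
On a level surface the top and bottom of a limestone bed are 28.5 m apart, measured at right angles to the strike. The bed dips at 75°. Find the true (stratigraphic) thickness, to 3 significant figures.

27.5 m

True thickness t = w · sin(dip) = 28.5 × sin 75°
t = 28.5 × 0.9659 = 27.529 m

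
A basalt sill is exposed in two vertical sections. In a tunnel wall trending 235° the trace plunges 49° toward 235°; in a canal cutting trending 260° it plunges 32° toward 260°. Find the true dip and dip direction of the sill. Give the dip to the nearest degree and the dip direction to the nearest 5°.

The two traces are lines in the plane: v₁ = (sin 235°·cos 49°, cos 235°·cos 49°, −sin 49°), v₂ = (sin 260°·cos 32°, cos 260°·cos 32°, −sin 32°).
Cross product v₁ × v₂ gives the pole to the plane: n ∝ (-0.088, -0.346, 0.235).
tan δ = √(n_x²+n_y²)/n_z = 0.357/0.235, so δ = 56.6°.
Dip direction = atan2(-0.088, -0.346) = 194° (azimuth of n's horizontal projection).

true dip 57°, dip direction 195°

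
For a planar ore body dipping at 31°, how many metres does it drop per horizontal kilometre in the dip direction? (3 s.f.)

601 m

drop per km = 1000 × tan 31° = 1000 × 0.6009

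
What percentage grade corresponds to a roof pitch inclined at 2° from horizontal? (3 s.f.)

grade % = 100 × tan 2° = 100 × 0.0349

3.49%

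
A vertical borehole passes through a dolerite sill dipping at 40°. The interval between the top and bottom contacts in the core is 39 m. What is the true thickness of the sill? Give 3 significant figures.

29.9 m

True thickness t = h · cos(dip) = 39 × cos 40°
t = 39 × 0.7660 = 29.876 m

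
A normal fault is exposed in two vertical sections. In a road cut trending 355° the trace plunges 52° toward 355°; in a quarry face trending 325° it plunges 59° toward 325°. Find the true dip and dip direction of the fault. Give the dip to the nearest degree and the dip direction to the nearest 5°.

true dip 59°, dip direction 315°

The two traces are lines in the plane: v₁ = (sin 355°·cos 52°, cos 355°·cos 52°, −sin 52°), v₂ = (sin 325°·cos 59°, cos 325°·cos 59°, −sin 59°).
n = v₁ × v₂ = (-0.193, 0.187, 0.159) (taken with n_z > 0).
tan δ = √(n_x²+n_y²)/n_z = 0.269/0.159, so δ = 59.5°.
Dip direction = azimuth of (n_x, n_y) = atan2(-0.193, 0.187) = 314°.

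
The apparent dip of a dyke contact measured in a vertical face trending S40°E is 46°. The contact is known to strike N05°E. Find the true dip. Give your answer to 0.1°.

β = acute angle between strike N05°E and section S40°E = 45°.
tan(true dip) = tan 46° / sin 45° = 1.4645
true dip = arctan 1.4645 = 55.67°

55.7°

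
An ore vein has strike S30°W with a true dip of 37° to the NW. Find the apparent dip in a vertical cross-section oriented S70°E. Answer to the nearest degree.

The strike is S30°W and the section trends S70°E; the acute angle between them is β = 80°.
tan α = tan 37° × sin 80° = 0.7536 × 0.9848 = 0.7421
apparent dip = arctan 0.7421 = 36.58°

37°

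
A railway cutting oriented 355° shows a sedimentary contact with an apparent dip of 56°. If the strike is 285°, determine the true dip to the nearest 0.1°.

57.6°

β = acute angle between strike 285° and section 355° = 70°.
tan δ = tan α / sin β = tan 56° / sin 70° = 1.4826 / 0.9397 = 1.5777
δ = arctan(1.5777) = 57.63°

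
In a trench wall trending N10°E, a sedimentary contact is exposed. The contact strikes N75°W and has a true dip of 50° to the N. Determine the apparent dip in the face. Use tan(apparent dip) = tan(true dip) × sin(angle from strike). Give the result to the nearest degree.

The strike is N75°W and the section trends N10°E; the acute angle between them is β = 85°.
tan α = tan 50° × sin 85° = 1.1918 × 0.9962 = 1.1872
apparent dip = arctan 1.1872 = 49.89°

50°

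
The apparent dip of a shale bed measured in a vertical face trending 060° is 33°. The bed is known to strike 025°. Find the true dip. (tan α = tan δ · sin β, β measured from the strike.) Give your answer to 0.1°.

48.5°

The section is 35° from the strike.
tan δ = tan α / sin β = tan 33° / sin 35° = 0.6494 / 0.5736 = 1.1322
δ = arctan(1.1322) = 48.55°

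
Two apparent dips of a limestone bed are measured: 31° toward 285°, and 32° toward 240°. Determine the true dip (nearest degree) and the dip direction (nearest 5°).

The two traces are lines in the plane: v₁ = (sin 285°·cos 31°, cos 285°·cos 31°, −sin 31°), v₂ = (sin 240°·cos 32°, cos 240°·cos 32°, −sin 32°).
Cross product v₁ × v₂ gives the pole to the plane: n ∝ (-0.336, -0.060, 0.514).
tan δ = √(n_x²+n_y²)/n_z = 0.341/0.514, so δ = 33.6°.
The horizontal component of n points toward azimuth atan2(n_x, n_y) = 260°, the dip direction.

true dip 34°, dip direction 260°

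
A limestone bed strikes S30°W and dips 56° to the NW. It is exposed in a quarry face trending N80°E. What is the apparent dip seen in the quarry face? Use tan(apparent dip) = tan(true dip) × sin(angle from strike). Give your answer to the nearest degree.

49°

Angle between strike (S30°W) and section (N80°E): β = 50°.
tan(apparent dip) = tan 56° · sin 50° = 1.1357
apparent dip = arctan 1.1357 = 48.64°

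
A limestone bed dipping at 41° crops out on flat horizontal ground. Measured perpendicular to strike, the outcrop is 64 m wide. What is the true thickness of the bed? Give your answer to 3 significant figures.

True thickness t = w · sin(dip) = 64 × sin 41°
t = 64 × 0.6561 = 41.988 m

42.0 m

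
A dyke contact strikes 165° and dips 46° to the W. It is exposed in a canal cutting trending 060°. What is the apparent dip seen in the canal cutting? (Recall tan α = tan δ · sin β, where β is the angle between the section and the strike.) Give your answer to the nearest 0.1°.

45.0°

Angle between strike (165°) and section (060°): β = 75°.
tan(apparent dip) = tan 46° · sin 75° = 1.0002
apparent dip = arctan 1.0002 = 45.01°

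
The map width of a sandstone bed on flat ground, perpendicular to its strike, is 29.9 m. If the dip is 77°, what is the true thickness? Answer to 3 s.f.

True thickness t = w · sin(dip) = 29.9 × sin 77°
t = 29.9 × 0.9744 = 29.134 m

29.1 m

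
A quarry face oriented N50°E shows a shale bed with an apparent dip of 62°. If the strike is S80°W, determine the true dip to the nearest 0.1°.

75.1°

The section is 30° from the strike.
tan(true dip) = tan 62° / sin 30° = 3.7615
δ = arctan(3.7615) = 75.11°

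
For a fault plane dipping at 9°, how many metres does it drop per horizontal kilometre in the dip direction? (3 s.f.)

drop per km = 1000 × tan 9° = 1000 × 0.1584

158 m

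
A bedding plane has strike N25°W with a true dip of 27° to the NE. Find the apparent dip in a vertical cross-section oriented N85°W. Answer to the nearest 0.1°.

23.8°

The section lies 60° from the strike.
tan(apparent dip) = tan 27° · sin 60° = 0.4413
apparent dip = arctan 0.4413 = 23.81°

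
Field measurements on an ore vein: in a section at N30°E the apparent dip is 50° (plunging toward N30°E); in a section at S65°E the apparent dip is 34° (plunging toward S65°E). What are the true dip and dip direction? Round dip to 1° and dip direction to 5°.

true dip 53°, dip direction 055°

Each apparent-dip line lies in the plane. As unit vectors (x east, y north, z up), v₁ plunges 50°→N30°E and v₂ plunges 34°→S65°E.
The plane normal is n = v₁ × v₂ ∝ (0.580, 0.396, 0.531).
Dip δ = arctan(|n_h|/n_z) = arctan(0.702/0.531) = 52.9°.
Dip direction = azimuth of (n_x, n_y) = atan2(0.580, 0.396) = 56°.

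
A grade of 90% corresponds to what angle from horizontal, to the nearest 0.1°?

42.0°

tan θ = 90/100 = 0.9000
θ = arctan(0.9000) = 41.99°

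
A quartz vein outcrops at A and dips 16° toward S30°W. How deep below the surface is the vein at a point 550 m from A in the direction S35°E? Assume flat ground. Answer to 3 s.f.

66.7 m

The hole lies 65° from the dip direction, so the down-dip offset is 550 × cos 65° = 232.44 m.
Depth = down-dip offset × tan(dip) = 232.44 × tan 16° = 232.44 × 0.2867
Depth = 66.65 m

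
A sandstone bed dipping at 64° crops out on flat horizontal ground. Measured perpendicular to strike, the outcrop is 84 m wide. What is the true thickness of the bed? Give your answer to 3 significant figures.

75.5 m

True thickness t = w · sin(dip) = 84 × sin 64°
t = 84 × 0.8988 = 75.499 m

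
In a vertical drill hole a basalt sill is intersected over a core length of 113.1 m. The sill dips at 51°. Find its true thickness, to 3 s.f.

True thickness t = h · cos(dip) = 113.1 × cos 51°
t = 113.1 × 0.6293 = 71.176 m

71.2 m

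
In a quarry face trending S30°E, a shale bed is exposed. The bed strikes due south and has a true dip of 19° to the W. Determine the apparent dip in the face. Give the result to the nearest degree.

The section lies 30° from the strike.
tan α = tan 19° × sin 30° = 0.3443 × 0.5000 = 0.1722
α = arctan(0.1722) = 9.77°

10°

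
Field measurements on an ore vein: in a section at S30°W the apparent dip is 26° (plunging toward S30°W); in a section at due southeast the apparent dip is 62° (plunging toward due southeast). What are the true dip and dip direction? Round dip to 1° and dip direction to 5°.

The two traces are lines in the plane: v₁ = (sin 210°·cos 26°, cos 210°·cos 26°, −sin 26°), v₂ = (sin 135°·cos 62°, cos 135°·cos 62°, −sin 62°).
The plane normal is n = v₁ × v₂ ∝ (0.542, -0.542, 0.408).
tan δ = √(n_x²+n_y²)/n_z = 0.767/0.408, so δ = 62.0°.
Dip direction = azimuth of (n_x, n_y) = atan2(0.542, -0.542) = 135°.

true dip 62°, dip direction 135°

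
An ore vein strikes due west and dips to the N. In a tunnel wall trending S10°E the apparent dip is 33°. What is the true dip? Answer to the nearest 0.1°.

The section is 80° from the strike.
tan(true dip) = tan 33° / sin 80° = 0.6594
true dip = arctan 0.6594 = 33.40°

33.4°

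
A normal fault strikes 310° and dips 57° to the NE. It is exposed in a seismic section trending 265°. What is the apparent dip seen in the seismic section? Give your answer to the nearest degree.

47°

The section lies 45° from the strike.
tan(apparent dip) = tan 57° · sin 45° = 1.0888
apparent dip = arctan 1.0888 = 47.44°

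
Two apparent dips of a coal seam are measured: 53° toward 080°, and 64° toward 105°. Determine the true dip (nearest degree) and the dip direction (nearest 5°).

true dip 67°, dip direction 135°

Each apparent-dip line lies in the plane. As unit vectors (x east, y north, z up), v₁ plunges 53°→080° and v₂ plunges 64°→105°.
The plane normal is n = v₁ × v₂ ∝ (0.185, -0.195, 0.111).
tan δ = √(n_x²+n_y²)/n_z = 0.268/0.111, so δ = 67.4°.
The horizontal component of n points toward azimuth atan2(n_x, n_y) = 137°, the dip direction.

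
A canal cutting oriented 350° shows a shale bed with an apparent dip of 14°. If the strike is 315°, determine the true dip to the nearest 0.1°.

23.5°

β = acute angle between strike 315° and section 350° = 35°.
tan(true dip) = tan 14° / sin 35° = 0.4347
δ = arctan(0.4347) = 23.49°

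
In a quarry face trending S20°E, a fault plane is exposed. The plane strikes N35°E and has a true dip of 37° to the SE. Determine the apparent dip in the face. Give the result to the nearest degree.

32°

The strike is N35°E and the section trends S20°E; the acute angle between them is β = 55°.
tan(apparent dip) = tan 37° · sin 55° = 0.6173
α = arctan(0.6173) = 31.69°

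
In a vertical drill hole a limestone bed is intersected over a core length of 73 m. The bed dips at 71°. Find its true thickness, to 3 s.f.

True thickness t = h · cos(dip) = 73 × cos 71°
t = 73 × 0.3256 = 23.766 m

23.8 m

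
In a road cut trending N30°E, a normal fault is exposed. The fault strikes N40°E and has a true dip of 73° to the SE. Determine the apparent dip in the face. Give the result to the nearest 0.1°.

29.6°

Angle between strike (N40°E) and section (N30°E): β = 10°.
tan α = tan 73° × sin 10° = 3.2709 × 0.1736 = 0.5680
α = arctan(0.5680) = 29.60°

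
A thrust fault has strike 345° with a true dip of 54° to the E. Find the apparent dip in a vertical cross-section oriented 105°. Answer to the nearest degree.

50°

The strike is 345° and the section trends 105°; the acute angle between them is β = 60°.
tan α = tan 54° × sin 60° = 1.3764 × 0.8660 = 1.1920
apparent dip = arctan 1.1920 = 50.01°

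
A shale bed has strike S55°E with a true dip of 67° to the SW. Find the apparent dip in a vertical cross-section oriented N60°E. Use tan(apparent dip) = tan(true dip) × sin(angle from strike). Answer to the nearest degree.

Angle between strike (S55°E) and section (N60°E): β = 65°.
tan α = tan 67° × sin 65° = 2.3559 × 0.9063 = 2.1351
α = arctan(2.1351) = 64.90°

65°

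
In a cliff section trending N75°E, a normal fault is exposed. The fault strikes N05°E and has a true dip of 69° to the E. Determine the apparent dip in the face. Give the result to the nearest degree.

68°

The section lies 70° from the strike.
tan(apparent dip) = tan 69° · sin 70° = 2.4480
α = arctan(2.4480) = 67.78°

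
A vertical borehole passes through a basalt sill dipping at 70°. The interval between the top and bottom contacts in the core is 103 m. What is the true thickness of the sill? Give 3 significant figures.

True thickness t = h · cos(dip) = 103 × cos 70°
t = 103 × 0.3420 = 35.228 m

35.2 m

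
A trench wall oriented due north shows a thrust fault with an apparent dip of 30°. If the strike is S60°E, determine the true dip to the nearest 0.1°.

33.7°

β = acute angle between strike S60°E and section due north = 60°.
tan(true dip) = tan 30° / sin 60° = 0.6667
δ = arctan(0.6667) = 33.69°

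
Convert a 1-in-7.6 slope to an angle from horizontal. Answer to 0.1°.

7.5°

tan θ = 1/7.6 = 0.1316
θ = arctan(0.1316) = 7.50°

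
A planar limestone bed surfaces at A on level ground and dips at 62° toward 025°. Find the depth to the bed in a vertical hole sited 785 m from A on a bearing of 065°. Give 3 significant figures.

1130 m

The hole lies 40° from the dip direction, so the down-dip offset is 785 × cos 40° = 601.34 m.
Depth = down-dip offset × tan(dip) = 601.34 × tan 62° = 601.34 × 1.8807
Depth = 1130.97 m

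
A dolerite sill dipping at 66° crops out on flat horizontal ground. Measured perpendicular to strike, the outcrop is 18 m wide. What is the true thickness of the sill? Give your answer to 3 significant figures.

16.4 m

True thickness t = w · sin(dip) = 18 × sin 66°
t = 18 × 0.9135 = 16.444 m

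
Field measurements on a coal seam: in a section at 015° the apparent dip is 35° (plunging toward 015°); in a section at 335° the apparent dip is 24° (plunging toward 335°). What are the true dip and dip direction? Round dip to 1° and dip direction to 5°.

The two traces are lines in the plane: v₁ = (sin 15°·cos 35°, cos 15°·cos 35°, −sin 35°), v₂ = (sin 335°·cos 24°, cos 335°·cos 24°, −sin 24°).
n = v₁ × v₂ = (0.153, 0.308, 0.481) (taken with n_z > 0).
Dip δ = arctan(|n_h|/n_z) = arctan(0.344/0.481) = 35.5°.
Dip direction = azimuth of (n_x, n_y) = atan2(0.153, 0.308) = 26°.

true dip 36°, dip direction 025°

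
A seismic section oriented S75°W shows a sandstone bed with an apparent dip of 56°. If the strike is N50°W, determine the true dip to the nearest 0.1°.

61.1°

β = acute angle between strike N50°W and section S75°W = 55°.
tan(true dip) = tan 56° / sin 55° = 1.8099
δ = arctan(1.8099) = 61.08°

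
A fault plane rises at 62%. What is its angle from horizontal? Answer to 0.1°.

31.8°

tan θ = 62/100 = 0.6200
θ = arctan(0.6200) = 31.80°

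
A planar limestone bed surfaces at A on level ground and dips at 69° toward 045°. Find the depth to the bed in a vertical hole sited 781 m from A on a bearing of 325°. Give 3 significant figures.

The hole lies 80° from the dip direction, so the down-dip offset is 781 × cos 80° = 135.62 m.
Depth = down-dip offset × tan(dip) = 135.62 × tan 69° = 135.62 × 2.6051
Depth = 353.30 m

353 m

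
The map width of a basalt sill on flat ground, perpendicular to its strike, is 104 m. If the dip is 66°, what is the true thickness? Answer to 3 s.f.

95.0 m

True thickness t = w · sin(dip) = 104 × sin 66°
t = 104 × 0.9135 = 95.009 m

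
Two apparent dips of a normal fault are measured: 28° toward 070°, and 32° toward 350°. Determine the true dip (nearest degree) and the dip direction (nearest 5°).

true dip 37°, dip direction 025°

The two traces are lines in the plane: v₁ = (sin 70°·cos 28°, cos 70°·cos 28°, −sin 28°), v₂ = (sin 350°·cos 32°, cos 350°·cos 32°, −sin 32°).
The plane normal is n = v₁ × v₂ ∝ (0.232, 0.509, 0.737).
True dip = arccos(n_z / |n|) = arccos(0.7968) = 37.2°.
The horizontal component of n points toward azimuth atan2(n_x, n_y) = 25°, the dip direction.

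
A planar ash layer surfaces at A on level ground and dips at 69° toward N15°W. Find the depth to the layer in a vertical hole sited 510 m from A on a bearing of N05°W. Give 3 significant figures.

The hole lies 10° from the dip direction, so the down-dip offset is 510 × cos 10° = 502.25 m.
Depth = down-dip offset × tan(dip) = 502.25 × tan 69° = 502.25 × 2.6051
Depth = 1308.41 m

1310 m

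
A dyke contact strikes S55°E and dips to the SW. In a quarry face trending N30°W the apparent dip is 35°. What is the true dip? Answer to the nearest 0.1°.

58.9°

The section is 25° from the strike.
tan(true dip) = tan 35° / sin 25° = 1.6568
true dip = arctan 1.6568 = 58.89°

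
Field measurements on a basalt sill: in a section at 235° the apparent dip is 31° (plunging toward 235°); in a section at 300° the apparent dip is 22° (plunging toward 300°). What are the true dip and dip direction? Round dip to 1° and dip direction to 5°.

The two traces are lines in the plane: v₁ = (sin 235°·cos 31°, cos 235°·cos 31°, −sin 31°), v₂ = (sin 300°·cos 22°, cos 300°·cos 22°, −sin 22°).
The plane normal is n = v₁ × v₂ ∝ (-0.423, -0.151, 0.720).
Dip δ = arctan(|n_h|/n_z) = arctan(0.449/0.720) = 31.9°.
Dip direction = atan2(-0.423, -0.151) = 250° (azimuth of n's horizontal projection).

true dip 32°, dip direction 250°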